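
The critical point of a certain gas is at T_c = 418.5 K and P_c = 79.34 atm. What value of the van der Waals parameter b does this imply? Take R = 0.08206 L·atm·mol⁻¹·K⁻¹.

b ≈ 0.05411 L/mol

From T_c = 8a/(27Rb) and P_c = a/(27b²): b = R T_c/(8 P_c).
b = (0.08206)(418.5)/(8×79.34) = 34.342/634.72 = 0.05411 L/mol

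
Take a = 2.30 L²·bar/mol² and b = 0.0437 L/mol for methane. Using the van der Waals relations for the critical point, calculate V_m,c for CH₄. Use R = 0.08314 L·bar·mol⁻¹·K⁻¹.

V_m,c ≈ 0.1311 L/mol

For a van der Waals gas, V_m,c = 3b.
V_m,c = 3×0.0437 = 0.1311 L/mol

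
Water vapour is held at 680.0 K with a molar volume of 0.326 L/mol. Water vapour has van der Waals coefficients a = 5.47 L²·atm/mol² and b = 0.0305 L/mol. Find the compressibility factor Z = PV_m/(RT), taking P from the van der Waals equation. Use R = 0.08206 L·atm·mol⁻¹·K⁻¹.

P = RT/(V_m − b) − a/V_m² = (0.08206)(680.0)/(0.326 − 0.0305) − 5.47/(0.326)²
  = 55.801/0.29550 − 51.470 = 188.84 − 51.470 = 137.37 atm
Z = PV_m/(RT) = (137.37)(0.326)/((0.08206)(680.0)) = 44.783/55.801 = 0.8025

Z ≈ 0.8025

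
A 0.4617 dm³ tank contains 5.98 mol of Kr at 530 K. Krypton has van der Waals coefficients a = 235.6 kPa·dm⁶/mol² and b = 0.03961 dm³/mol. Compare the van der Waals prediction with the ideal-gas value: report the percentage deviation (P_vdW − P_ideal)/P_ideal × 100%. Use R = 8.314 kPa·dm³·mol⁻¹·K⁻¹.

Ideal: P_ideal = nRT/V = (5.98)(8.314)(530)/0.4617 = 57072.5 kPa
vdW: P = nRT/(V − nb) − a n²/V² = 26350.4/0.224832 − 8425.15/0.213167 = 117200 − 39523.7 = 77676 kPa
% deviation = (77676 − 57072.5)/57072.5 × 100% = 36.10%

36.10 %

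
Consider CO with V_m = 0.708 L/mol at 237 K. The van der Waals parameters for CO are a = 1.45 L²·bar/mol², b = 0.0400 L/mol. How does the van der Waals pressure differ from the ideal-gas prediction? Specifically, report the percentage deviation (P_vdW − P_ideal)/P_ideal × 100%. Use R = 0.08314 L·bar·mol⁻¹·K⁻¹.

Ideal: P_ideal = RT/V_m = (0.08314)(237)/0.708 = 27.8308 bar
vdW: P = RT/(V_m − b) − a/V_m² = 19.7042/0.668000 − 1.45/0.501264 = 29.4973 − 2.89269 = 26.6046 bar
% deviation = (26.6046 − 27.8308)/27.8308 × 100% = -4.41%

-4.41 %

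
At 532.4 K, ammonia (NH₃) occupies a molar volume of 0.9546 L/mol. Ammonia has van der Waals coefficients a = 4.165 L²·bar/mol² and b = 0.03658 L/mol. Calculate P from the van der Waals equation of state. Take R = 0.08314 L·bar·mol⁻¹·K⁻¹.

P ≈ 43.65 bar

P = RT/(V_m − b) − a/V_m²
RT/(V_m − b) = (0.08314)(532.4)/(0.9546 − 0.03658) = 44.264/0.91802 = 48.217 bar
a/V_m² = 4.165/(0.9546)² = 4.5706 bar
P = 48.217 − 4.5706 = 43.65 bar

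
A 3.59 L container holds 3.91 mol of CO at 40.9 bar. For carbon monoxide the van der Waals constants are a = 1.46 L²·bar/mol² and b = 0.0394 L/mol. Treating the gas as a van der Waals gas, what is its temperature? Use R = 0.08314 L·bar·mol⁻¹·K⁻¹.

T ≈ 450.6 K

T = (P + a n²/V²)(V − nb)/(nR)
P + a n²/V² = 40.9 + (1.46)(3.91)²/(3.59)² = 42.632 bar
V − nb = 3.59 − (3.91)(0.0394) = 3.4359 L
T = (42.632)(3.4359)/((3.91)(0.08314)) = 450.6 K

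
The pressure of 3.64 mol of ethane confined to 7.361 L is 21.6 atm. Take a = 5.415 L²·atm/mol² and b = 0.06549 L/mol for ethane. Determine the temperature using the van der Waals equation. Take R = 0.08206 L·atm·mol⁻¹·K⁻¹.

T = (P + a n²/V²)(V − nb)/(nR)
P + a n²/V² = 21.6 + (5.415)(3.64)²/(7.361)² = 22.924 atm
V − nb = 7.361 − (3.64)(0.06549) = 7.1226 L
T = (22.924)(7.1226)/((3.64)(0.08206)) = 546.6 K

T ≈ 546.6 K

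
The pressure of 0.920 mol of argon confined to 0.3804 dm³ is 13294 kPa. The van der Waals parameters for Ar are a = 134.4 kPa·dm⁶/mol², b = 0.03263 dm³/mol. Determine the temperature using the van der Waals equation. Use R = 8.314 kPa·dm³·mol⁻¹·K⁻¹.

T = (P + a n²/V²)(V − nb)/(nR)
P + a n²/V² = 13294 + (134.4)(0.920)²/(0.3804)² = 14080 kPa
V − nb = 0.3804 − (0.920)(0.03263) = 0.35038 dm³
T = (14080)(0.35038)/((0.920)(8.314)) = 645.0 K

T ≈ 645.0 K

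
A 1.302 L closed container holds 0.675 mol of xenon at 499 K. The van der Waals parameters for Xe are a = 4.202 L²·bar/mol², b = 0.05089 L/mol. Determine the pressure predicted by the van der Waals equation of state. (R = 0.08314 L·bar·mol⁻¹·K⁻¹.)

P = nRT/(V − nb) − a n²/V²
nRT/(V − nb) = (0.675)(0.08314)(499)/(1.302 − 0.675×0.05089) = 28.004/1.2676 = 22.092 bar
a n²/V² = (4.202)(0.675)²/(1.302)² = 1.1294 bar
P = 22.092 − 1.1294 = 20.96 bar

P ≈ 20.96 bar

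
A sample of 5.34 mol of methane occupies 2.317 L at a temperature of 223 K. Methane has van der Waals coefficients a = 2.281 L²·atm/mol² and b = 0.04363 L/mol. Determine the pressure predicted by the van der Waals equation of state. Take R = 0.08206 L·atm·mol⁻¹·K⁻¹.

P = nRT/(V − nb) − a n²/V²
nRT/(V − nb) = (5.34)(0.08206)(223)/(2.317 − 5.34×0.04363) = 97.719/2.0840 = 46.890 atm
a n²/V² = (2.281)(5.34)²/(2.317)² = 12.116 atm
P = 46.890 − 12.116 = 34.77 atm

P ≈ 34.77 atm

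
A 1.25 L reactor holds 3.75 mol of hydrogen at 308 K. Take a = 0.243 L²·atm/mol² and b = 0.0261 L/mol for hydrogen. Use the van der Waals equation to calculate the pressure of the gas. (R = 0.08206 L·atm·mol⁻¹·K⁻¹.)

P ≈ 80.08 atm

P = nRT/(V − nb) − a n²/V²
nRT/(V − nb) = (3.75)(0.08206)(308)/(1.25 − 3.75×0.0261) = 94.779/1.1521 = 82.266 atm
a n²/V² = (0.243)(3.75)²/(1.25)² = 2.1870 atm
P = 82.266 − 2.1870 = 80.08 atm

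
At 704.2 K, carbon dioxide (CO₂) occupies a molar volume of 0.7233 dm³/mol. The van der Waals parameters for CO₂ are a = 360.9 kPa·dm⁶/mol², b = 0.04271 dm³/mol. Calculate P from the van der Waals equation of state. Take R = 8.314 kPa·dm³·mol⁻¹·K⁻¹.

P ≈ 7913 kPa

P = RT/(V_m − b) − a/V_m²
RT/(V_m − b) = (8.314)(704.2)/(0.7233 − 0.04271) = 5854.7/0.68059 = 8602.4 kPa
a/V_m² = 360.9/(0.7233)² = 689.84 kPa
P = 8602.4 − 689.84 = 7913 kPa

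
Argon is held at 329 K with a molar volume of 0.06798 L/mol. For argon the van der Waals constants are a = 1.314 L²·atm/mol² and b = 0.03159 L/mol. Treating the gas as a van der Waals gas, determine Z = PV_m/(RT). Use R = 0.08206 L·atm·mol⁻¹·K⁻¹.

P = RT/(V_m − b) − a/V_m² = (0.08206)(329)/(0.06798 − 0.03159) − 1.314/(0.06798)²
  = 26.998/0.036390 − 284.34 = 741.91 − 284.34 = 457.57 atm
Z = PV_m/(RT) = (457.57)(0.06798)/((0.08206)(329)) = 31.106/26.998 = 1.152

Z ≈ 1.152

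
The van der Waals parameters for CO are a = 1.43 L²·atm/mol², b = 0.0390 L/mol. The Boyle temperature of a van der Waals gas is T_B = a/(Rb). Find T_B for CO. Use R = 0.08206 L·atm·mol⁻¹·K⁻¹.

For a van der Waals gas the second virial coefficient B₂ = b − a/(RT) vanishes at T_B = a/(Rb).
T_B = 1.43/(0.08206×0.0390) = 1.43/0.0032003 = 446.8 K

T_B ≈ 446.8 K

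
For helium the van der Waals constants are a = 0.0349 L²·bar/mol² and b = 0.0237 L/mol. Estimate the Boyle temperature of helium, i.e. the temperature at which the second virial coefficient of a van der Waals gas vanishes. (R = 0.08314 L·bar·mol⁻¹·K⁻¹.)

For a van der Waals gas the second virial coefficient B₂ = b − a/(RT) vanishes at T_B = a/(Rb).
T_B = 0.0349/(0.08314×0.0237) = 0.0349/0.0019704 = 17.71 K

T_B ≈ 17.71 K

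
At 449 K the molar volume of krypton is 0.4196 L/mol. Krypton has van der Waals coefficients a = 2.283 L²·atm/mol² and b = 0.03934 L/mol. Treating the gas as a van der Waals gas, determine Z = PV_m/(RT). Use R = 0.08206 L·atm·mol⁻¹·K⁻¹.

P = RT/(V_m − b) − a/V_m² = (0.08206)(449)/(0.4196 − 0.03934) − 2.283/(0.4196)²
  = 36.845/0.38026 − 12.967 = 96.894 − 12.967 = 83.927 atm
Z = PV_m/(RT) = (83.927)(0.4196)/((0.08206)(449)) = 35.216/36.845 = 0.9558

Z ≈ 0.9558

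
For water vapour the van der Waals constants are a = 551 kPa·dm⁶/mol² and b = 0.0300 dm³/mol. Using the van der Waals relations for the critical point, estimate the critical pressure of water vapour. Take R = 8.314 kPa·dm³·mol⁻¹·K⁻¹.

For a van der Waals gas, P_c = a/(27b²).
P_c = 551/(27×(0.0300)²) = 551/0.024300 = 22675 kPa

P_c ≈ 22675 kPa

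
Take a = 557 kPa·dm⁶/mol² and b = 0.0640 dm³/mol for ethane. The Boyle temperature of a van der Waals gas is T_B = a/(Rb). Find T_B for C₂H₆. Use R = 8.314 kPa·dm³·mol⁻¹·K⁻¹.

T_B ≈ 1047 K

For a van der Waals gas the second virial coefficient B₂ = b − a/(RT) vanishes at T_B = a/(Rb).
T_B = 557/(8.314×0.0640) = 557/0.53210 = 1047 K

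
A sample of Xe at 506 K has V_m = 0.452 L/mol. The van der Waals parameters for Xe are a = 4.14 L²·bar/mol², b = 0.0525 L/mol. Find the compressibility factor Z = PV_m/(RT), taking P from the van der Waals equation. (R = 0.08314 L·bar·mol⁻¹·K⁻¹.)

Z ≈ 0.9137

P = RT/(V_m − b) − a/V_m² = (0.08314)(506)/(0.452 − 0.0525) − 4.14/(0.452)²
  = 42.069/0.39950 − 20.264 = 105.30 − 20.264 = 85.04 bar
Z = PV_m/(RT) = (85.04)(0.452)/((0.08314)(506)) = 38.438/42.069 = 0.9137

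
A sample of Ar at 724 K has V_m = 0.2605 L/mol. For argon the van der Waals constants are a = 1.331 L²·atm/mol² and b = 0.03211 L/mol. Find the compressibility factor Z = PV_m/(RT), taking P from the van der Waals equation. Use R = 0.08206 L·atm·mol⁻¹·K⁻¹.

Z ≈ 1.055

P = RT/(V_m − b) − a/V_m² = (0.08206)(724)/(0.2605 − 0.03211) − 1.331/(0.2605)²
  = 59.411/0.22839 − 19.614 = 260.13 − 19.614 = 240.52 atm
Z = PV_m/(RT) = (240.52)(0.2605)/((0.08206)(724)) = 62.655/59.411 = 1.055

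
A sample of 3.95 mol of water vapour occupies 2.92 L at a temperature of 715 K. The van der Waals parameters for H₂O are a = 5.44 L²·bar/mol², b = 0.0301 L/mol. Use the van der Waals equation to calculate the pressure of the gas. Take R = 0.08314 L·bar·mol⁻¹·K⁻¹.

P = nRT/(V − nb) − a n²/V²
nRT/(V − nb) = (3.95)(0.08314)(715)/(2.92 − 3.95×0.0301) = 234.81/2.8011 = 83.828 bar
a n²/V² = (5.44)(3.95)²/(2.92)² = 9.9547 bar
P = 83.828 − 9.9547 = 73.87 bar

P ≈ 73.87 bar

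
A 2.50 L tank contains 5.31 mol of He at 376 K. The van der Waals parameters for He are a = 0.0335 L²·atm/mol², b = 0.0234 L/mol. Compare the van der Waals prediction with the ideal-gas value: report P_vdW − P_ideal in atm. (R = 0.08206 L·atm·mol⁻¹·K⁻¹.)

Ideal: P_ideal = nRT/V = (5.31)(0.08206)(376)/2.50 = 65.5351 atm
vdW: P = nRT/(V − nb) − a n²/V² = 163.838/2.37575 − 0.944569/6.25000 = 68.9626 − 0.151131 = 68.8115 atm
ΔP = 68.8115 − 65.5351 = 3.276 atm

ΔP ≈ 3.276 atm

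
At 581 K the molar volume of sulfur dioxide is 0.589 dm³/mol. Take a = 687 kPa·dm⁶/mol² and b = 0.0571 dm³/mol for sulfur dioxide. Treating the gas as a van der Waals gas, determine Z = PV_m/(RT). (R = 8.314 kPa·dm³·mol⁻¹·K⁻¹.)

Z ≈ 0.8659

P = RT/(V_m − b) − a/V_m² = (8.314)(581)/(0.589 − 0.0571) − 687/(0.589)²
  = 4830.4/0.53190 − 1980.3 = 9081.4 − 1980.3 = 7101.1 kPa
Z = PV_m/(RT) = (7101.1)(0.589)/((8.314)(581)) = 4182.5/4830.4 = 0.8659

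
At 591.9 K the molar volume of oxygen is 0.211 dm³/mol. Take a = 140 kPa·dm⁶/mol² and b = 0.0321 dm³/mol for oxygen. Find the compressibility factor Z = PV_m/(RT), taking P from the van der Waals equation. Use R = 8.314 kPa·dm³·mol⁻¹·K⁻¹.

Z ≈ 1.045

P = RT/(V_m − b) − a/V_m² = (8.314)(591.9)/(0.211 − 0.0321) − 140/(0.211)²
  = 4921.1/0.17890 − 3144.6 = 27508 − 3144.6 = 24363 kPa
Z = PV_m/(RT) = (24363)(0.211)/((8.314)(591.9)) = 5140.6/4921.1 = 1.045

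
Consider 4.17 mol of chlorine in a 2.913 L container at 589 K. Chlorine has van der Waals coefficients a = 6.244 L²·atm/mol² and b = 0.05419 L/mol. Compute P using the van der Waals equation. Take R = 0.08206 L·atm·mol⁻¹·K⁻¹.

P = nRT/(V − nb) − a n²/V²
nRT/(V − nb) = (4.17)(0.08206)(589)/(2.913 − 4.17×0.05419) = 201.55/2.6870 = 75.009 atm
a n²/V² = (6.244)(4.17)²/(2.913)² = 12.795 atm
P = 75.009 − 12.795 = 62.21 atm

P ≈ 62.21 atm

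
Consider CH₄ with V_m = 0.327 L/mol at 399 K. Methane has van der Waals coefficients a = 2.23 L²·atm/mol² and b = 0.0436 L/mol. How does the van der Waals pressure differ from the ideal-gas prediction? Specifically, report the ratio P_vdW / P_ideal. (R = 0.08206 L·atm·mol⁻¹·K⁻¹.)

P_vdW / P_ideal ≈ 0.9456

Ideal: P_ideal = RT/V_m = (0.08206)(399)/0.327 = 100.128 atm
vdW: P = RT/(V_m − b) − a/V_m² = 32.7419/0.283400 − 2.23/0.106929 = 115.532 − 20.8550 = 94.677 atm
Ratio = 94.677/100.128 = 0.9456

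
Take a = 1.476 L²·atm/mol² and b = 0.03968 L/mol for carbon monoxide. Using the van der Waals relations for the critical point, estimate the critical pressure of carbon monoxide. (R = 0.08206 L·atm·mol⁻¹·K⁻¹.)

P_c ≈ 34.72 atm

For a van der Waals gas, P_c = a/(27b²).
P_c = 1.476/(27×(0.03968)²) = 1.476/0.042512 = 34.72 atm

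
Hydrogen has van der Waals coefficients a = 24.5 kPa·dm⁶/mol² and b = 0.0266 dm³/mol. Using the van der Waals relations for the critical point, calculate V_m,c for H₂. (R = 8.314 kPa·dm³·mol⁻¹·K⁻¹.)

V_m,c ≈ 0.07980 dm³/mol

For a van der Waals gas, V_m,c = 3b.
V_m,c = 3×0.0266 = 0.07980 dm³/mol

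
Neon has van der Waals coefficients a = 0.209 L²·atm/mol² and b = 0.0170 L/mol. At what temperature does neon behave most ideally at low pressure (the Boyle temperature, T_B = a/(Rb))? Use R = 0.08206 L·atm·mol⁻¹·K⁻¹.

For a van der Waals gas the second virial coefficient B₂ = b − a/(RT) vanishes at T_B = a/(Rb).
T_B = 0.209/(0.08206×0.0170) = 0.209/0.0013950 = 149.8 K

T_B ≈ 149.8 K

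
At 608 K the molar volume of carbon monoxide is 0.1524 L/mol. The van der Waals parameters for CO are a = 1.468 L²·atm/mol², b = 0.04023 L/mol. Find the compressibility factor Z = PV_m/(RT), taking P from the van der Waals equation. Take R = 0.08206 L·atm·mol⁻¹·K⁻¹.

Z ≈ 1.166

P = RT/(V_m − b) − a/V_m² = (0.08206)(608)/(0.1524 − 0.04023) − 1.468/(0.1524)²
  = 49.892/0.11217 − 63.206 = 444.79 − 63.206 = 381.58 atm
Z = PV_m/(RT) = (381.58)(0.1524)/((0.08206)(608)) = 58.153/49.892 = 1.166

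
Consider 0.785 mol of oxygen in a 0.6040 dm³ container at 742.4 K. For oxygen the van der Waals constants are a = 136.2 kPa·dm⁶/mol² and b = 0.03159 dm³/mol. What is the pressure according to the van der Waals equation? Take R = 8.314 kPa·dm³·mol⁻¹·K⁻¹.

P ≈ 8135 kPa

P = nRT/(V − nb) − a n²/V²
nRT/(V − nb) = (0.785)(8.314)(742.4)/(0.6040 − 0.785×0.03159) = 4845.3/0.57920 = 8365.5 kPa
a n²/V² = (136.2)(0.785)²/(0.6040)² = 230.06 kPa
P = 8365.5 − 230.06 = 8135 kPa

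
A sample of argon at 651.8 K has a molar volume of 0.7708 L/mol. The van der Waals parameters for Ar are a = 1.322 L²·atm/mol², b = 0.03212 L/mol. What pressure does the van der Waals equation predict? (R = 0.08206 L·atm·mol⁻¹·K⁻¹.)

P ≈ 70.18 atm

P = RT/(V_m − b) − a/V_m²
RT/(V_m − b) = (0.08206)(651.8)/(0.7708 − 0.03212) = 53.487/0.73868 = 72.409 atm
a/V_m² = 1.322/(0.7708)² = 2.2251 atm
P = 72.409 − 2.2251 = 70.18 atm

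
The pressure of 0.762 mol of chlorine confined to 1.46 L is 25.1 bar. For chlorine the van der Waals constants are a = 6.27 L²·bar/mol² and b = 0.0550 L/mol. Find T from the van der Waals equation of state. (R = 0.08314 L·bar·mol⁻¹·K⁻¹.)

T ≈ 600.1 K

T = (P + a n²/V²)(V − nb)/(nR)
P + a n²/V² = 25.1 + (6.27)(0.762)²/(1.46)² = 26.808 bar
V − nb = 1.46 − (0.762)(0.0550) = 1.4181 L
T = (26.808)(1.4181)/((0.762)(0.08314)) = 600.1 K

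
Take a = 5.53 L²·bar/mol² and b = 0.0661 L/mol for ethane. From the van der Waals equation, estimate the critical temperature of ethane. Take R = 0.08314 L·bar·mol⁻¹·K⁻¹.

For a van der Waals gas, T_c = 8a/(27Rb).
T_c = 8×5.53/(27×0.08314×0.0661) = 44.240/0.14838 = 298.2 K

T_c ≈ 298.2 K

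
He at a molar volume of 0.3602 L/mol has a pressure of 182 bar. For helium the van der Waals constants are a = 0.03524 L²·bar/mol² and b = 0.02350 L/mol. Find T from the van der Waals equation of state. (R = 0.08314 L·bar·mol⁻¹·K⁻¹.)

T = (P + a/V_m²)(V_m − b)/R
P + a/V_m² = 182 + 0.03524/(0.3602)² = 182.27 bar
V_m − b = 0.3602 − 0.02350 = 0.33670 L/mol
T = (182.27)(0.33670)/0.08314 = 738.2 K

T ≈ 738.2 K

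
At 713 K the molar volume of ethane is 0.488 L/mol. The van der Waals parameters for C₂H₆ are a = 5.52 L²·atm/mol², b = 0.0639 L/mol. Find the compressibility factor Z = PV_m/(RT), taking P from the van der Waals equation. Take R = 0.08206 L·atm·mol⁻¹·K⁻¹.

P = RT/(V_m − b) − a/V_m² = (0.08206)(713)/(0.488 − 0.0639) − 5.52/(0.488)²
  = 58.509/0.42410 − 23.179 = 137.96 − 23.179 = 114.78 atm
Z = PV_m/(RT) = (114.78)(0.488)/((0.08206)(713)) = 56.013/58.509 = 0.9573

Z ≈ 0.9573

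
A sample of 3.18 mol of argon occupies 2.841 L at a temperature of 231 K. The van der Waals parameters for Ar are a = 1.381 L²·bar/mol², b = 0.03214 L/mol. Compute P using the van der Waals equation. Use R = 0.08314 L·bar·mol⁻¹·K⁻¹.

P = nRT/(V − nb) − a n²/V²
nRT/(V − nb) = (3.18)(0.08314)(231)/(2.841 − 3.18×0.03214) = 61.073/2.7388 = 22.299 bar
a n²/V² = (1.381)(3.18)²/(2.841)² = 1.7302 bar
P = 22.299 − 1.7302 = 20.57 bar

P ≈ 20.57 bar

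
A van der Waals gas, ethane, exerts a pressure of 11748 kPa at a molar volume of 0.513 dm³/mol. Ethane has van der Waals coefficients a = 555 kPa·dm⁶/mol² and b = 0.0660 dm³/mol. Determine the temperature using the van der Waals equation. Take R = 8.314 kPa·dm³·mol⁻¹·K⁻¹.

T = (P + a/V_m²)(V_m − b)/R
P + a/V_m² = 11748 + 555/(0.513)² = 13857 kPa
V_m − b = 0.513 − 0.0660 = 0.44700 dm³/mol
T = (13857)(0.44700)/8.314 = 745.0 K

T ≈ 745.0 K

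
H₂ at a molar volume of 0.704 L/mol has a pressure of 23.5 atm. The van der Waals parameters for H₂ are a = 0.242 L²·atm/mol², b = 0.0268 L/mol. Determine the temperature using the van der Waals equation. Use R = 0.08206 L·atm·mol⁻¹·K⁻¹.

T ≈ 198.0 K

T = (P + a/V_m²)(V_m − b)/R
P + a/V_m² = 23.5 + 0.242/(0.704)² = 23.988 atm
V_m − b = 0.704 − 0.0268 = 0.67720 L/mol
T = (23.988)(0.67720)/0.08206 = 198.0 K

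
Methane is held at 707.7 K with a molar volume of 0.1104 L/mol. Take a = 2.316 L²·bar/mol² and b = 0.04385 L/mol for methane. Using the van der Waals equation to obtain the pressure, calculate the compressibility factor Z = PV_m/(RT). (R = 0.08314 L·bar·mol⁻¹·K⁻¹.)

Z ≈ 1.302

P = RT/(V_m − b) − a/V_m² = (0.08314)(707.7)/(0.1104 − 0.04385) − 2.316/(0.1104)²
  = 58.838/0.066550 − 190.02 = 884.12 − 190.02 = 694.10 bar
Z = PV_m/(RT) = (694.10)(0.1104)/((0.08314)(707.7)) = 76.629/58.838 = 1.302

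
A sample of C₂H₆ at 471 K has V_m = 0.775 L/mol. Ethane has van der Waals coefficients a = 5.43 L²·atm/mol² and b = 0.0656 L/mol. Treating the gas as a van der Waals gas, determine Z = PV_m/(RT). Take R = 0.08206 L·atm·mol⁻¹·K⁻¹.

P = RT/(V_m − b) − a/V_m² = (0.08206)(471)/(0.775 − 0.0656) − 5.43/(0.775)²
  = 38.650/0.70940 − 9.0406 = 54.483 − 9.0406 = 45.442 atm
Z = PV_m/(RT) = (45.442)(0.775)/((0.08206)(471)) = 35.218/38.650 = 0.9112

Z ≈ 0.9112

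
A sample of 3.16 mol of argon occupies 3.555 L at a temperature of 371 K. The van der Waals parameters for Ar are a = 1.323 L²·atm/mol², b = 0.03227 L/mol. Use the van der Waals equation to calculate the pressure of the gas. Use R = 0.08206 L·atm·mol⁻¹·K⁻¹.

P ≈ 26.82 atm

P = nRT/(V − nb) − a n²/V²
nRT/(V − nb) = (3.16)(0.08206)(371)/(3.555 − 3.16×0.03227) = 96.204/3.4530 = 27.861 atm
a n²/V² = (1.323)(3.16)²/(3.555)² = 1.0453 atm
P = 27.861 − 1.0453 = 26.82 atm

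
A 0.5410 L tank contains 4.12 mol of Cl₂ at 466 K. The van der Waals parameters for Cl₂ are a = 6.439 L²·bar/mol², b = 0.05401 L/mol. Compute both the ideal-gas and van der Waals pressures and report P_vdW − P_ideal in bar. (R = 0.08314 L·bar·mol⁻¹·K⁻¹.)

Ideal: P_ideal = nRT/V = (4.12)(0.08314)(466)/0.5410 = 295.050 bar
vdW: P = nRT/(V − nb) − a n²/V² = 159.622/0.318479 − 109.298/0.292681 = 501.201 − 373.437 = 127.764 bar
ΔP = 127.764 − 295.050 = -167.3 bar

ΔP ≈ -167.3 bar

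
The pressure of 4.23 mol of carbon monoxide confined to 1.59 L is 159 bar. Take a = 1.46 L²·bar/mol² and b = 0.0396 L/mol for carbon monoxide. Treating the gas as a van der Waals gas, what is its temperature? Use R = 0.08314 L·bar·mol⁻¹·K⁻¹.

T = (P + a n²/V²)(V − nb)/(nR)
P + a n²/V² = 159 + (1.46)(4.23)²/(1.59)² = 169.33 bar
V − nb = 1.59 − (4.23)(0.0396) = 1.4225 L
T = (169.33)(1.4225)/((4.23)(0.08314)) = 684.9 K

T ≈ 684.9 K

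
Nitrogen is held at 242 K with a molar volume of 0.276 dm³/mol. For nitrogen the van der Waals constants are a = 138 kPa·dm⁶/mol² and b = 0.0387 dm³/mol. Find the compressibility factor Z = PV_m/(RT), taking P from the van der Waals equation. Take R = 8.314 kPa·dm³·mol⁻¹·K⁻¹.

Z ≈ 0.9146

P = RT/(V_m − b) − a/V_m² = (8.314)(242)/(0.276 − 0.0387) − 138/(0.276)²
  = 2012.0/0.23730 − 1811.6 = 8478.7 − 1811.6 = 6667.1 kPa
Z = PV_m/(RT) = (6667.1)(0.276)/((8.314)(242)) = 1840.1/2012.0 = 0.9146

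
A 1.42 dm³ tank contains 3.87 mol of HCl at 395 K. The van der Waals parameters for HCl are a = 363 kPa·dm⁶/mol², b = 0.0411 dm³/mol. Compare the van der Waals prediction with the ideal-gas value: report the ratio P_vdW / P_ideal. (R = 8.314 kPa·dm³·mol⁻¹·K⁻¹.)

P_vdW / P_ideal ≈ 0.8249

Ideal: P_ideal = nRT/V = (3.87)(8.314)(395)/1.42 = 8950.14 kPa
vdW: P = nRT/(V − nb) − a n²/V² = 12709.2/1.26094 − 5436.61/2.01640 = 10079.1 − 2696.20 = 7382.9 kPa
Ratio = 7382.9/8950.14 = 0.8249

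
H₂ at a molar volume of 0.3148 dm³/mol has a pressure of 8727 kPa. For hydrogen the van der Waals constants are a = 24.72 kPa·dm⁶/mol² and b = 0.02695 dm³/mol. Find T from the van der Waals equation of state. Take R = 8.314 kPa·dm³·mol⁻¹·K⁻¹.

T = (P + a/V_m²)(V_m − b)/R
P + a/V_m² = 8727 + 24.72/(0.3148)² = 8976.4 kPa
V_m − b = 0.3148 − 0.02695 = 0.28785 dm³/mol
T = (8976.4)(0.28785)/8.314 = 310.8 K

T ≈ 310.8 K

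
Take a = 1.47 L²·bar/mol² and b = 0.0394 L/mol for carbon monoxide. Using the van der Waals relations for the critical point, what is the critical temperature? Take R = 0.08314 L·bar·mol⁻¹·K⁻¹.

For a van der Waals gas, T_c = 8a/(27Rb).
T_c = 8×1.47/(27×0.08314×0.0394) = 11.760/0.088444 = 133.0 K

T_c ≈ 133.0 K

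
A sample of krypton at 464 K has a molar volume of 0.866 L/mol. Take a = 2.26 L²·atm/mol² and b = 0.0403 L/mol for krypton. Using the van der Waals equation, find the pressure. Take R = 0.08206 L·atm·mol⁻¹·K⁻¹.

P = RT/(V_m − b) − a/V_m²
RT/(V_m − b) = (0.08206)(464)/(0.866 − 0.0403) = 38.076/0.82570 = 46.114 atm
a/V_m² = 2.26/(0.866)² = 3.0135 atm
P = 46.114 − 3.0135 = 43.10 atm

P ≈ 43.10 atm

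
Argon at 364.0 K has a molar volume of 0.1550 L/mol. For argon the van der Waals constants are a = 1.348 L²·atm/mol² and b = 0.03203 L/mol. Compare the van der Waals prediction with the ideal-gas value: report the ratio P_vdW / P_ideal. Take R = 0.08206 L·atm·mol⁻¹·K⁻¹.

P_vdW / P_ideal ≈ 0.9693

Ideal: P_ideal = RT/V_m = (0.08206)(364.0)/0.1550 = 192.709 atm
vdW: P = RT/(V_m − b) − a/V_m² = 29.8698/0.122970 − 1.348/0.0240250 = 242.903 − 56.1082 = 186.795 atm
Ratio = 186.795/192.709 = 0.9693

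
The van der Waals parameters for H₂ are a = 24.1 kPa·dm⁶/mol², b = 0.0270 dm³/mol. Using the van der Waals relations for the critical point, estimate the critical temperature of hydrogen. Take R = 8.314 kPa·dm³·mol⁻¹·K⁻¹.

T_c ≈ 31.81 K

For a van der Waals gas, T_c = 8a/(27Rb).
T_c = 8×24.1/(27×8.314×0.0270) = 192.80/6.0609 = 31.81 K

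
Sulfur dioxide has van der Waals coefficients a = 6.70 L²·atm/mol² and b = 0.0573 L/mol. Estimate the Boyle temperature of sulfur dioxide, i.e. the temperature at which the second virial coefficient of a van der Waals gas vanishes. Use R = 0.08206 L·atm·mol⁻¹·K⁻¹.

T_B ≈ 1425 K

For a van der Waals gas the second virial coefficient B₂ = b − a/(RT) vanishes at T_B = a/(Rb).
T_B = 6.70/(0.08206×0.0573) = 6.70/0.0047020 = 1425 K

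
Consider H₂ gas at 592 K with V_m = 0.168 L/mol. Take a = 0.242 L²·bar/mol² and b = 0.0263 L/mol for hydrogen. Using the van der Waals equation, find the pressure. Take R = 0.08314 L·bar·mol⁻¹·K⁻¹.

P ≈ 338.8 bar

P = RT/(V_m − b) − a/V_m²
RT/(V_m − b) = (0.08314)(592)/(0.168 − 0.0263) = 49.219/0.14170 = 347.35 bar
a/V_m² = 0.242/(0.168)² = 8.5743 bar
P = 347.35 − 8.5743 = 338.8 bar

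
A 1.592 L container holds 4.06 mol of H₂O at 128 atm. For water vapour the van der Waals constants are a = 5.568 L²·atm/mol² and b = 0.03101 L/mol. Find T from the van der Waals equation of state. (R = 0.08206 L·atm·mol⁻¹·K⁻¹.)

T ≈ 722.6 K

T = (P + a n²/V²)(V − nb)/(nR)
P + a n²/V² = 128 + (5.568)(4.06)²/(1.592)² = 164.21 atm
V − nb = 1.592 − (4.06)(0.03101) = 1.4661 L
T = (164.21)(1.4661)/((4.06)(0.08206)) = 722.6 K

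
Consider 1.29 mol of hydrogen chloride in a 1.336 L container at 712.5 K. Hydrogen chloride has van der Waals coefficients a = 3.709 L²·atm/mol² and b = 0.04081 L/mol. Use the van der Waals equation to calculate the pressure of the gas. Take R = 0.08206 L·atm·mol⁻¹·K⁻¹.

P ≈ 55.31 atm

P = nRT/(V − nb) − a n²/V²
nRT/(V − nb) = (1.29)(0.08206)(712.5)/(1.336 − 1.29×0.04081) = 75.423/1.2834 = 58.768 atm
a n²/V² = (3.709)(1.29)²/(1.336)² = 3.4580 atm
P = 58.768 − 3.4580 = 55.31 atm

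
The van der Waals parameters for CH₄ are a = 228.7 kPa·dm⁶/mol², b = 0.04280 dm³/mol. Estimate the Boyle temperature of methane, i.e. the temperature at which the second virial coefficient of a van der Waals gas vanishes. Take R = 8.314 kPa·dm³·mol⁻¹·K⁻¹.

For a van der Waals gas the second virial coefficient B₂ = b − a/(RT) vanishes at T_B = a/(Rb).
T_B = 228.7/(8.314×0.04280) = 228.7/0.35584 = 642.7 K

T_B ≈ 642.7 K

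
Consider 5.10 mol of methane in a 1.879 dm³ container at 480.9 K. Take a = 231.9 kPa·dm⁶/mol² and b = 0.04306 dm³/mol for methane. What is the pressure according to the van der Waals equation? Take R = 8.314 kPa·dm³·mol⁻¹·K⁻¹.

P = nRT/(V − nb) − a n²/V²
nRT/(V − nb) = (5.10)(8.314)(480.9)/(1.879 − 5.10×0.04306) = 20391/1.6594 = 12288 kPa
a n²/V² = (231.9)(5.10)²/(1.879)² = 1708.4 kPa
P = 12288 − 1708.4 = 10580 kPa

P ≈ 10580 kPa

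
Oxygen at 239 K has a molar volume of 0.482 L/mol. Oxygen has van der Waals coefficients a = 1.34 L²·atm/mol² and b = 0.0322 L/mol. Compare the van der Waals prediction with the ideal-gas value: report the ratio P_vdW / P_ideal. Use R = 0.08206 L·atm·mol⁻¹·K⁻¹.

P_vdW / P_ideal ≈ 0.9298

Ideal: P_ideal = RT/V_m = (0.08206)(239)/0.482 = 40.6895 atm
vdW: P = RT/(V_m − b) − a/V_m² = 19.6123/0.449800 − 1.34/0.232324 = 43.6023 − 5.76781 = 37.8345 atm
Ratio = 37.8345/40.6895 = 0.9298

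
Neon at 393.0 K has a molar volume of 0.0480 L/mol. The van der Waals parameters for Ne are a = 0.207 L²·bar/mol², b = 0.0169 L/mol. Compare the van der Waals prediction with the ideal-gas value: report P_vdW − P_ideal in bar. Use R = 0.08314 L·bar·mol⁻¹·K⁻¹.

ΔP ≈ 280.1 bar

Ideal: P_ideal = RT/V_m = (0.08314)(393.0)/0.0480 = 680.709 bar
vdW: P = RT/(V_m − b) − a/V_m² = 32.6740/0.0311000 − 0.207/0.00230400 = 1050.61 − 89.8438 = 960.77 bar
ΔP = 960.77 − 680.709 = 280.1 bar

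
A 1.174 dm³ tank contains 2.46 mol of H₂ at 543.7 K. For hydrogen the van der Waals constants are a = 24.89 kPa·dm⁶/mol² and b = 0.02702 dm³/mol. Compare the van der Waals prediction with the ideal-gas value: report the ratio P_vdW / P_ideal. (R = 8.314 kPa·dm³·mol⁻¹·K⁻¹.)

P_vdW / P_ideal ≈ 1.048

Ideal: P_ideal = nRT/V = (2.46)(8.314)(543.7)/1.174 = 9471.88 kPa
vdW: P = nRT/(V − nb) − a n²/V² = 11120.0/1.10753 − 150.624/1.37828 = 10040.4 − 109.284 = 9931.1 kPa
Ratio = 9931.1/9471.88 = 1.048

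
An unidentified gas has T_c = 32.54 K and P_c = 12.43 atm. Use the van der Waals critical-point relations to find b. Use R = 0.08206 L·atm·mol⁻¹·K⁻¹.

From T_c = 8a/(27Rb) and P_c = a/(27b²): b = R T_c/(8 P_c).
b = (0.08206)(32.54)/(8×12.43) = 2.6702/99.440 = 0.02685 L/mol

b ≈ 0.02685 L/mol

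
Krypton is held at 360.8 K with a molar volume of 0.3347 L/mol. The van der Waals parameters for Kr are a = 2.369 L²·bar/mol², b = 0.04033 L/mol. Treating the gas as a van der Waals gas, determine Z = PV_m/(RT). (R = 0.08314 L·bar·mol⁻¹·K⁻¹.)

Z ≈ 0.9010

P = RT/(V_m − b) − a/V_m² = (0.08314)(360.8)/(0.3347 − 0.04033) − 2.369/(0.3347)²
  = 29.997/0.29437 − 21.147 = 101.90 − 21.147 = 80.75 bar
Z = PV_m/(RT) = (80.75)(0.3347)/((0.08314)(360.8)) = 27.027/29.997 = 0.9010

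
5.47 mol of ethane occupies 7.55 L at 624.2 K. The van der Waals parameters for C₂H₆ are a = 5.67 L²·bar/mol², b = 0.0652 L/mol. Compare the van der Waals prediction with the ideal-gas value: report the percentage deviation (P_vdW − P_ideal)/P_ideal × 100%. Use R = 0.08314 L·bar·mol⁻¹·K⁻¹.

-2.96 %

Ideal: P_ideal = nRT/V = (5.47)(0.08314)(624.2)/7.55 = 37.5988 bar
vdW: P = nRT/(V − nb) − a n²/V² = 283.871/7.19336 − 169.652/57.0025 = 39.4629 − 2.97622 = 36.4867 bar
% deviation = (36.4867 − 37.5988)/37.5988 × 100% = -2.96%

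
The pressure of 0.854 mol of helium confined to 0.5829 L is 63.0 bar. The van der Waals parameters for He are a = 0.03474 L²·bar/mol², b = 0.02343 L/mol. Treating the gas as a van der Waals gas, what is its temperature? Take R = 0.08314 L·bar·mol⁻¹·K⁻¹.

T = (P + a n²/V²)(V − nb)/(nR)
P + a n²/V² = 63.0 + (0.03474)(0.854)²/(0.5829)² = 63.075 bar
V − nb = 0.5829 − (0.854)(0.02343) = 0.56289 L
T = (63.075)(0.56289)/((0.854)(0.08314)) = 500.0 K

T ≈ 500.0 K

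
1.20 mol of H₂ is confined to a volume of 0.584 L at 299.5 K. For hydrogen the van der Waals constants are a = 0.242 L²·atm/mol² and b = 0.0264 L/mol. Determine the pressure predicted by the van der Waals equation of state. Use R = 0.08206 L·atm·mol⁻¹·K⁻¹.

P ≈ 52.38 atm

P = nRT/(V − nb) − a n²/V²
nRT/(V − nb) = (1.20)(0.08206)(299.5)/(0.584 − 1.20×0.0264) = 29.492/0.55232 = 53.397 atm
a n²/V² = (0.242)(1.20)²/(0.584)² = 1.0218 atm
P = 53.397 − 1.0218 = 52.38 atm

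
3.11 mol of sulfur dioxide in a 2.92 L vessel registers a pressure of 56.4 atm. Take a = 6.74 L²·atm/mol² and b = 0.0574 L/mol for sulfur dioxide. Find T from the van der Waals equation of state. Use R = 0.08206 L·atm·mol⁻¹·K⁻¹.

T ≈ 688.0 K

T = (P + a n²/V²)(V − nb)/(nR)
P + a n²/V² = 56.4 + (6.74)(3.11)²/(2.92)² = 64.046 atm
V − nb = 2.92 − (3.11)(0.0574) = 2.7415 L
T = (64.046)(2.7415)/((3.11)(0.08206)) = 688.0 K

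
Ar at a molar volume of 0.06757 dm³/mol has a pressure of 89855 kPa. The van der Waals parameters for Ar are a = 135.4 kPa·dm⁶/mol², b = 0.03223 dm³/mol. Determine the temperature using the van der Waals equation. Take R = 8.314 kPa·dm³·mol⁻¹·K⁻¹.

T ≈ 508.0 K

T = (P + a/V_m²)(V_m − b)/R
P + a/V_m² = 89855 + 135.4/(0.06757)² = 119511 kPa
V_m − b = 0.06757 − 0.03223 = 0.035340 dm³/mol
T = (119511)(0.035340)/8.314 = 508.0 K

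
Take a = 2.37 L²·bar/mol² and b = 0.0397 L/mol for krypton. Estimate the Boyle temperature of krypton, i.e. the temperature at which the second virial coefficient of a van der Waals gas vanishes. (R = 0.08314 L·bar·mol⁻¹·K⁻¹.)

For a van der Waals gas the second virial coefficient B₂ = b − a/(RT) vanishes at T_B = a/(Rb).
T_B = 2.37/(0.08314×0.0397) = 2.37/0.0033007 = 718.0 K

T_B ≈ 718.0 K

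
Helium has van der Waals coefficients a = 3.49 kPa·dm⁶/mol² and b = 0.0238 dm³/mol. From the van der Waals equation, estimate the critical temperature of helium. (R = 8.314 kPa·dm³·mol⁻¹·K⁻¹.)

For a van der Waals gas, T_c = 8a/(27Rb).
T_c = 8×3.49/(27×8.314×0.0238) = 27.920/5.3426 = 5.226 K

T_c ≈ 5.226 K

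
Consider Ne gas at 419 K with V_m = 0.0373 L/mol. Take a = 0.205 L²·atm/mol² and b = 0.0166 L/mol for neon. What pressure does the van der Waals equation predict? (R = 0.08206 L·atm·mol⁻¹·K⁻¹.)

P = RT/(V_m − b) − a/V_m²
RT/(V_m − b) = (0.08206)(419)/(0.0373 − 0.0166) = 34.383/0.020700 = 1661.0 atm
a/V_m² = 0.205/(0.0373)² = 147.35 atm
P = 1661.0 − 147.35 = 1514 atm

P ≈ 1514 atm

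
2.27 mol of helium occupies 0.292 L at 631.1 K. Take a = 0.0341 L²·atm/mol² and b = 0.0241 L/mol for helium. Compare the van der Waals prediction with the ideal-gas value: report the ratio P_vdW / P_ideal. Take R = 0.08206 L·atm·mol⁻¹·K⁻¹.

P_vdW / P_ideal ≈ 1.225

Ideal: P_ideal = nRT/V = (2.27)(0.08206)(631.1)/0.292 = 402.599 atm
vdW: P = nRT/(V − nb) − a n²/V² = 117.559/0.237293 − 0.175714/0.0852640 = 495.417 − 2.06082 = 493.356 atm
Ratio = 493.356/402.599 = 1.225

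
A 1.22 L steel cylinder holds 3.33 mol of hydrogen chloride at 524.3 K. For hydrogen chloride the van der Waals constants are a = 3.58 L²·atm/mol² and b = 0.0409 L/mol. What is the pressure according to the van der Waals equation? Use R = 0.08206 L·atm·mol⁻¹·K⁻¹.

P ≈ 105.5 atm

P = nRT/(V − nb) − a n²/V²
nRT/(V − nb) = (3.33)(0.08206)(524.3)/(1.22 − 3.33×0.0409) = 143.27/1.0838 = 132.19 atm
a n²/V² = (3.58)(3.33)²/(1.22)² = 26.672 atm
P = 132.19 − 26.672 = 105.5 atm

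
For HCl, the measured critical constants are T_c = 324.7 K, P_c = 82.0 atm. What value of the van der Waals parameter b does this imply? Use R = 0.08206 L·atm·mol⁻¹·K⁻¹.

b ≈ 0.04062 L/mol

From T_c = 8a/(27Rb) and P_c = a/(27b²): b = R T_c/(8 P_c).
b = (0.08206)(324.7)/(8×82.0) = 26.645/656.00 = 0.04062 L/mol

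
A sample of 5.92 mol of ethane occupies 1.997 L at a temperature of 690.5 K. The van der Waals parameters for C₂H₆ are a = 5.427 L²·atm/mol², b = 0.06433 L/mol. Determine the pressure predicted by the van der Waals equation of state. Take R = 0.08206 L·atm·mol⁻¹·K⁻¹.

P = nRT/(V − nb) − a n²/V²
nRT/(V − nb) = (5.92)(0.08206)(690.5)/(1.997 − 5.92×0.06433) = 335.44/1.6162 = 207.55 atm
a n²/V² = (5.427)(5.92)²/(1.997)² = 47.692 atm
P = 207.55 − 47.692 = 159.9 atm

P ≈ 159.9 atm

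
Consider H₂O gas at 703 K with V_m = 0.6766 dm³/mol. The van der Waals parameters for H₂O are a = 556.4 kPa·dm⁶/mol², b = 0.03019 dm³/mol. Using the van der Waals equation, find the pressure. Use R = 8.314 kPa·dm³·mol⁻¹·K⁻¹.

P ≈ 7826 kPa

P = RT/(V_m − b) − a/V_m²
RT/(V_m − b) = (8.314)(703)/(0.6766 − 0.03019) = 5844.7/0.64641 = 9041.8 kPa
a/V_m² = 556.4/(0.6766)² = 1215.4 kPa
P = 9041.8 − 1215.4 = 7826 kPa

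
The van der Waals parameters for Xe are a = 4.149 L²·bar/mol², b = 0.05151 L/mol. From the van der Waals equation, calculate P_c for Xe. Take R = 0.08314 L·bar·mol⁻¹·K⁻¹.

P_c ≈ 57.92 bar

For a van der Waals gas, P_c = a/(27b²).
P_c = 4.149/(27×(0.05151)²) = 4.149/0.071639 = 57.92 bar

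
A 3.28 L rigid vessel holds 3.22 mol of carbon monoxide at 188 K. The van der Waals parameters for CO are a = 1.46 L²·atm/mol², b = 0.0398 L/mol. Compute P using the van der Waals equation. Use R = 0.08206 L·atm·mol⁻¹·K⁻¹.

P = nRT/(V − nb) − a n²/V²
nRT/(V − nb) = (3.22)(0.08206)(188)/(3.28 − 3.22×0.0398) = 49.676/3.1518 = 15.761 atm
a n²/V² = (1.46)(3.22)²/(3.28)² = 1.4071 atm
P = 15.761 − 1.4071 = 14.35 atm

P ≈ 14.35 atm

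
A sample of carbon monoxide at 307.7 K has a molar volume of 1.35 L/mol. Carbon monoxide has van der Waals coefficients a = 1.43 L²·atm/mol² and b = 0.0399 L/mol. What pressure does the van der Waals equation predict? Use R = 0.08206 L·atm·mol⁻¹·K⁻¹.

P = RT/(V_m − b) − a/V_m²
RT/(V_m − b) = (0.08206)(307.7)/(1.35 − 0.0399) = 25.250/1.3101 = 19.273 atm
a/V_m² = 1.43/(1.35)² = 0.78464 atm
P = 19.273 − 0.78464 = 18.49 atm

P ≈ 18.49 atm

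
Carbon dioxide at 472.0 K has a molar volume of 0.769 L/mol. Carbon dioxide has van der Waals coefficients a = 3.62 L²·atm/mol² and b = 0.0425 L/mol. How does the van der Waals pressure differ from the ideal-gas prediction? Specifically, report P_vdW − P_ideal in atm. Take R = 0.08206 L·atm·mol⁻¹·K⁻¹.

ΔP ≈ -3.175 atm

Ideal: P_ideal = RT/V_m = (0.08206)(472.0)/0.769 = 50.3671 atm
vdW: P = RT/(V_m − b) − a/V_m² = 38.7323/0.726500 − 3.62/0.591361 = 53.3136 − 6.12147 = 47.1921 atm
ΔP = 47.1921 − 50.3671 = -3.175 atm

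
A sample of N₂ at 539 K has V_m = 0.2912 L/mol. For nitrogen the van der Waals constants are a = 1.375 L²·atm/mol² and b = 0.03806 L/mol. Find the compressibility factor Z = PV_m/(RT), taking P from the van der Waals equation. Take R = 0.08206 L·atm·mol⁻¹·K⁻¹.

Z ≈ 1.044

P = RT/(V_m − b) − a/V_m² = (0.08206)(539)/(0.2912 − 0.03806) − 1.375/(0.2912)²
  = 44.230/0.25314 − 16.215 = 174.73 − 16.215 = 158.52 atm
Z = PV_m/(RT) = (158.52)(0.2912)/((0.08206)(539)) = 46.161/44.230 = 1.044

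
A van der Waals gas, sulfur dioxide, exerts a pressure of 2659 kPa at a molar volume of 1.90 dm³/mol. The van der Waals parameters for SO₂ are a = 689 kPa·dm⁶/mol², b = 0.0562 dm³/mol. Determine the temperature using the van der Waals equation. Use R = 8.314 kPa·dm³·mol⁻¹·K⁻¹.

T ≈ 632.0 K

T = (P + a/V_m²)(V_m − b)/R
P + a/V_m² = 2659 + 689/(1.90)² = 2849.9 kPa
V_m − b = 1.90 − 0.0562 = 1.8438 dm³/mol
T = (2849.9)(1.8438)/8.314 = 632.0 K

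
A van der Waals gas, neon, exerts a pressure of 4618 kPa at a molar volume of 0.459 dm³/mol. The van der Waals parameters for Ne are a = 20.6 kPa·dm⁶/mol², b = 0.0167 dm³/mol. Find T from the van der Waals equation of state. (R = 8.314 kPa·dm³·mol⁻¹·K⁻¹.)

T ≈ 250.9 K

T = (P + a/V_m²)(V_m − b)/R
P + a/V_m² = 4618 + 20.6/(0.459)² = 4715.8 kPa
V_m − b = 0.459 − 0.0167 = 0.44230 dm³/mol
T = (4715.8)(0.44230)/8.314 = 250.9 K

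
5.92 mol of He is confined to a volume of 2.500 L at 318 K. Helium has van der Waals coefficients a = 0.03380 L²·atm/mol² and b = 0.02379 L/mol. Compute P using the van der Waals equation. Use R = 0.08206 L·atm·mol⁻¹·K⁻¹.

P ≈ 65.29 atm

P = nRT/(V − nb) − a n²/V²
nRT/(V − nb) = (5.92)(0.08206)(318)/(2.500 − 5.92×0.02379) = 154.48/2.3592 = 65.480 atm
a n²/V² = (0.03380)(5.92)²/(2.500)² = 0.18953 atm
P = 65.480 − 0.18953 = 65.29 atm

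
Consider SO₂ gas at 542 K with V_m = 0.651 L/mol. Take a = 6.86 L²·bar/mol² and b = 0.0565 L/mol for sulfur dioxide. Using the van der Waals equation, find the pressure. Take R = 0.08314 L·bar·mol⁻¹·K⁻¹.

P ≈ 59.61 bar

P = RT/(V_m − b) − a/V_m²
RT/(V_m − b) = (0.08314)(542)/(0.651 − 0.0565) = 45.062/0.59450 = 75.798 bar
a/V_m² = 6.86/(0.651)² = 16.187 bar
P = 75.798 − 16.187 = 59.61 bar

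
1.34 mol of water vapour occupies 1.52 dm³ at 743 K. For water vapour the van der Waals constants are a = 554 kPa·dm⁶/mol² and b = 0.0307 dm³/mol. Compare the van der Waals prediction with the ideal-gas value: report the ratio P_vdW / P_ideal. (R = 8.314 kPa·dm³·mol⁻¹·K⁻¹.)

P_vdW / P_ideal ≈ 0.9488

Ideal: P_ideal = nRT/V = (1.34)(8.314)(743)/1.52 = 5445.78 kPa
vdW: P = nRT/(V − nb) − a n²/V² = 8277.58/1.47886 − 994.762/2.31040 = 5597.27 − 430.558 = 5166.71 kPa
Ratio = 5166.71/5445.78 = 0.9488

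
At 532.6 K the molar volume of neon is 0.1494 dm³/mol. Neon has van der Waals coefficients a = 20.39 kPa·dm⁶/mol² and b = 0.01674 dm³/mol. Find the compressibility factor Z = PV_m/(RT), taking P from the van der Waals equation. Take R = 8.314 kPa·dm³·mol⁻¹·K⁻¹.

Z ≈ 1.095

P = RT/(V_m − b) − a/V_m² = (8.314)(532.6)/(0.1494 − 0.01674) − 20.39/(0.1494)²
  = 4428.0/0.13266 − 913.52 = 33379 − 913.52 = 32465 kPa
Z = PV_m/(RT) = (32465)(0.1494)/((8.314)(532.6)) = 4850.3/4428.0 = 1.095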